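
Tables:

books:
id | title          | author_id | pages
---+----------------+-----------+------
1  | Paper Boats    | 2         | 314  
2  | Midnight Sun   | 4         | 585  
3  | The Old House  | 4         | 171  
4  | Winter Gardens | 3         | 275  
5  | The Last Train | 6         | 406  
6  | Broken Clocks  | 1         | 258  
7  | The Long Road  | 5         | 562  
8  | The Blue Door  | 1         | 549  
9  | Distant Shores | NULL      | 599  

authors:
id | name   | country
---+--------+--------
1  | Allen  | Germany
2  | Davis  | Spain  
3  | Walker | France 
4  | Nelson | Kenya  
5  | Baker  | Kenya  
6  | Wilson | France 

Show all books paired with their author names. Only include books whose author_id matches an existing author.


INNER JOIN keeps only books rows whose author_id matches an id in authors. Walk through each book:
  - book 1 (Paper Boats): author_id=2 -> matches Davis
  - book 2 (Midnight Sun): author_id=4 -> matches Nelson
  - book 3 (The Old House): author_id=4 -> matches Nelson
  - book 4 (Winter Gardens): author_id=3 -> matches Walker
  - book 5 (The Last Train): author_id=6 -> matches Wilson
  - book 6 (Broken Clocks): author_id=1 -> matches Allen
  - book 7 (The Long Road): author_id=5 -> matches Baker
  - book 8 (The Blue Door): author_id=1 -> matches Allen
  - book 9 (Distant Shores): author_id=NULL, no match -> dropped
So 1 of 9 rows is dropped.

SQL:
SELECT a.title, b.name AS author
FROM books a
INNER JOIN authors b ON a.author_id = b.id

Result:
title          | author
---------------+-------
Paper Boats    | Davis 
Midnight Sun   | Nelson
The Old House  | Nelson
Winter Gardens | Walker
The Last Train | Wilson
Broken Clocks  | Allen 
The Long Road  | Baker 
The Blue Door  | Allen 


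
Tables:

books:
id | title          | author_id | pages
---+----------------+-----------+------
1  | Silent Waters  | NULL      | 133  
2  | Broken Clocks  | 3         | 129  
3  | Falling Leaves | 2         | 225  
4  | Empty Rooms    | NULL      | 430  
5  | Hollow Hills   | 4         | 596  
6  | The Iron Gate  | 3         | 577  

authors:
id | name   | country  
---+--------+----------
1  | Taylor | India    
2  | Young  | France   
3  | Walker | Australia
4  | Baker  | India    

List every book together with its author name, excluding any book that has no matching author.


INNER JOIN keeps only books rows whose author_id matches an id in authors. Walk through each book:
  - book 1 (Silent Waters): author_id=NULL, no match -> dropped
  - book 2 (Broken Clocks): author_id=3 -> matches Walker
  - book 3 (Falling Leaves): author_id=2 -> matches Young
  - book 4 (Empty Rooms): author_id=NULL, no match -> dropped
  - book 5 (Hollow Hills): author_id=4 -> matches Baker
  - book 6 (The Iron Gate): author_id=3 -> matches Walker
So 2 of 6 rows are dropped.

SQL:
SELECT a.title, b.name AS author
FROM books a
INNER JOIN authors b ON a.author_id = b.id

Result:
title          | author
---------------+-------
Broken Clocks  | Walker
Falling Leaves | Young 
Hollow Hills   | Baker 
The Iron Gate  | Walker


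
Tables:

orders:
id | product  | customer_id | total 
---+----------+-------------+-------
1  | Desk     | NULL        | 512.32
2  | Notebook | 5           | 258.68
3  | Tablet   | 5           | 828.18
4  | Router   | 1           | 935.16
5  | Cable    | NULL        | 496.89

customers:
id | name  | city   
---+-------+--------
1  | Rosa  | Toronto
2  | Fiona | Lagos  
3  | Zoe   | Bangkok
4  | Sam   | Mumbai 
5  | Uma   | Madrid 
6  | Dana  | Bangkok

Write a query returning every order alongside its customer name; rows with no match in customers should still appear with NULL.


LEFT JOIN keeps every row from orders (the left table); where customer_id has no match in customers, the customer columns become NULL. Walk through each order:
  - order 1 (Desk): customer_id=NULL, no match -> kept with NULL
  - order 2 (Notebook): customer_id=5 -> matches Uma
  - order 3 (Tablet): customer_id=5 -> matches Uma
  - order 4 (Router): customer_id=1 -> matches Rosa
  - order 5 (Cable): customer_id=NULL, no match -> kept with NULL
All 5 rows appear; 2 have NULL customer.

SQL:
SELECT a.product, b.name AS customer
FROM orders a
LEFT JOIN customers b ON a.customer_id = b.id

Result:
product  | customer
---------+---------
Desk     | NULL    
Notebook | Uma     
Tablet   | Uma     
Router   | Rosa    
Cable    | NULL    


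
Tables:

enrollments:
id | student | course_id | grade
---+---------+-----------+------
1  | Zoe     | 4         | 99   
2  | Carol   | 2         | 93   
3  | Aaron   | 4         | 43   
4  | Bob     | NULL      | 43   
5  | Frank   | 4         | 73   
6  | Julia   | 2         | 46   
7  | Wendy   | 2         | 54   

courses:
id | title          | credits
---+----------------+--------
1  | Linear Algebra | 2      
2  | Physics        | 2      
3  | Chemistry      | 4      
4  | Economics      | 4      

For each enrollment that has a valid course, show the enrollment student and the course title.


INNER JOIN keeps only enrollments rows whose course_id matches an id in courses. Walk through each enrollment:
  - enrollment 1 (Zoe): course_id=4 -> matches Economics
  - enrollment 2 (Carol): course_id=2 -> matches Physics
  - enrollment 3 (Aaron): course_id=4 -> matches Economics
  - enrollment 4 (Bob): course_id=NULL, no match -> dropped
  - enrollment 5 (Frank): course_id=4 -> matches Economics
  - enrollment 6 (Julia): course_id=2 -> matches Physics
  - enrollment 7 (Wendy): course_id=2 -> matches Physics
So 1 of 7 rows is dropped.

SQL:
SELECT a.student, b.title AS course
FROM enrollments a
INNER JOIN courses b ON a.course_id = b.id

Result:
student | course   
--------+----------
Zoe     | Economics
Carol   | Physics  
Aaron   | Economics
Frank   | Economics
Julia   | Physics  
Wendy   | Physics  


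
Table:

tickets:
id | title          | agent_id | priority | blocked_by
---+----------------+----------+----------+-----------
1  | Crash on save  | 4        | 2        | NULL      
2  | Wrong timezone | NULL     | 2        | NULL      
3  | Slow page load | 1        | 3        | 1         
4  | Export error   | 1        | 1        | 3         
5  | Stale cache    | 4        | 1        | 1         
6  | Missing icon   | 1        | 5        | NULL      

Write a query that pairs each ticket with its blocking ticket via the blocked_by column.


This is a self-join: tickets is joined to a second copy of itself, matching each row's blocked_by to another row's id. Use LEFT JOIN so rows with blocked_by=NULL are kept.
  - ticket 1 (Crash on save): blocked_by=NULL -> NULL
  - ticket 2 (Wrong timezone): blocked_by=NULL -> NULL
  - ticket 3 (Slow page load): blocked_by=1 -> Crash on save
  - ticket 4 (Export error): blocked_by=3 -> Slow page load
  - ticket 5 (Stale cache): blocked_by=1 -> Crash on save
  - ticket 6 (Missing icon): blocked_by=NULL -> NULL

SQL:
SELECT a.title AS item, b.title AS blocked_by
FROM tickets a
LEFT JOIN tickets b ON a.blocked_by = b.id

Result:
item           | blocked_by    
---------------+---------------
Crash on save  | NULL          
Wrong timezone | NULL          
Slow page load | Crash on save 
Export error   | Slow page load
Stale cache    | Crash on save 
Missing icon   | NULL          


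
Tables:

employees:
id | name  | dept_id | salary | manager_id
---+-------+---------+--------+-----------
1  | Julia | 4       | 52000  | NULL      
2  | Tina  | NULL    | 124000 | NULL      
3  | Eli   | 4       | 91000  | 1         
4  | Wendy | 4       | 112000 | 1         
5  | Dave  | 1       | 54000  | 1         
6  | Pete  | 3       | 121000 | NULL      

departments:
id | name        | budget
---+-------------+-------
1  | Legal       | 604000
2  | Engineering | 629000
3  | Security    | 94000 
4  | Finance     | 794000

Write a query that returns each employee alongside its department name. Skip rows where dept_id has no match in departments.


INNER JOIN keeps only employees rows whose dept_id matches an id in departments. Walk through each employee:
  - employee 1 (Julia): dept_id=4 -> matches Finance
  - employee 2 (Tina): dept_id=NULL, no match -> dropped
  - employee 3 (Eli): dept_id=4 -> matches Finance
  - employee 4 (Wendy): dept_id=4 -> matches Finance
  - employee 5 (Dave): dept_id=1 -> matches Legal
  - employee 6 (Pete): dept_id=3 -> matches Security
So 1 of 6 rows is dropped.

SQL:
SELECT a.name, b.name AS department
FROM employees a
INNER JOIN departments b ON a.dept_id = b.id

Result:
name  | department
------+-----------
Julia | Finance   
Eli   | Finance   
Wendy | Finance   
Dave  | Legal     
Pete  | Security  


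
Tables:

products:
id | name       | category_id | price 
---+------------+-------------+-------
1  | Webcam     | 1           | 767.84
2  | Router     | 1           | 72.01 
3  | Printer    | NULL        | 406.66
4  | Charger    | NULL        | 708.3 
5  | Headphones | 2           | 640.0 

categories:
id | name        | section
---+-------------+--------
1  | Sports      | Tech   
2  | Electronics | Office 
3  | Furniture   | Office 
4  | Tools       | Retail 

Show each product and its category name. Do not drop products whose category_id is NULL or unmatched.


LEFT JOIN keeps every row from products (the left table); where category_id has no match in categories, the category columns become NULL. Walk through each product:
  - product 1 (Webcam): category_id=1 -> matches Sports
  - product 2 (Router): category_id=1 -> matches Sports
  - product 3 (Printer): category_id=NULL, no match -> kept with NULL
  - product 4 (Charger): category_id=NULL, no match -> kept with NULL
  - product 5 (Headphones): category_id=2 -> matches Electronics
All 5 rows appear; 2 have NULL category.

SQL:
SELECT a.name, b.name AS category
FROM products a
LEFT JOIN categories b ON a.category_id = b.id

Result:
name       | category   
-----------+------------
Webcam     | Sports     
Router     | Sports     
Printer    | NULL       
Charger    | NULL       
Headphones | Electronics


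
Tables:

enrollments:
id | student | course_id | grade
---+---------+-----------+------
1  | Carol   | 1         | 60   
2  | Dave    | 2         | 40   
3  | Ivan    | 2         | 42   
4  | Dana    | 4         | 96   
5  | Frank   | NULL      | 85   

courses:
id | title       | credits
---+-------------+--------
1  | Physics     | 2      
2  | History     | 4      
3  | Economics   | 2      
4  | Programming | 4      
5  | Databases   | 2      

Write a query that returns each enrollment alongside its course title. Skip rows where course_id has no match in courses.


INNER JOIN keeps only enrollments rows whose course_id matches an id in courses. Walk through each enrollment:
  - enrollment 1 (Carol): course_id=1 -> matches Physics
  - enrollment 2 (Dave): course_id=2 -> matches History
  - enrollment 3 (Ivan): course_id=2 -> matches History
  - enrollment 4 (Dana): course_id=4 -> matches Programming
  - enrollment 5 (Frank): course_id=NULL, no match -> dropped
So 1 of 5 rows is dropped.

SQL:
SELECT a.student, b.title AS course
FROM enrollments a
INNER JOIN courses b ON a.course_id = b.id

Result:
student | course     
--------+------------
Carol   | Physics    
Dave    | History    
Ivan    | History    
Dana    | Programming


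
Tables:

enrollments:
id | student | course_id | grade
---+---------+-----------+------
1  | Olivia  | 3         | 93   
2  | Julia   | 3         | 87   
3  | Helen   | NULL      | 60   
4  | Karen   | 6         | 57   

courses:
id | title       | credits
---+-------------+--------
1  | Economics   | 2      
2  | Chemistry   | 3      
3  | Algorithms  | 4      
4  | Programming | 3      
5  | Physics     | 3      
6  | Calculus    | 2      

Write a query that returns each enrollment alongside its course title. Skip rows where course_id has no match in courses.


INNER JOIN keeps only enrollments rows whose course_id matches an id in courses. Walk through each enrollment:
  - enrollment 1 (Olivia): course_id=3 -> matches Algorithms
  - enrollment 2 (Julia): course_id=3 -> matches Algorithms
  - enrollment 3 (Helen): course_id=NULL, no match -> dropped
  - enrollment 4 (Karen): course_id=6 -> matches Calculus
So 1 of 4 rows is dropped.

SQL:
SELECT a.student, b.title AS course
FROM enrollments a
INNER JOIN courses b ON a.course_id = b.id

Result:
student | course    
--------+-----------
Olivia  | Algorithms
Julia   | Algorithms
Karen   | Calculus  


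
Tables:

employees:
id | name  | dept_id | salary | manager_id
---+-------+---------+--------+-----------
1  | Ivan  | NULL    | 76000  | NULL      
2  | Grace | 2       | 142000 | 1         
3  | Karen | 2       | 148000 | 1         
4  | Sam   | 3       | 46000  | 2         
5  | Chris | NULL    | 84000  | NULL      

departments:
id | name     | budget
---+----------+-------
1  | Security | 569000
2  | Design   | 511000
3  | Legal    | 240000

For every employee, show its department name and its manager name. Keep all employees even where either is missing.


Two LEFT JOINs from the same base table employees: one to departments via dept_id, one to employees itself via manager_id. Both are LEFT so every employee is preserved.
Match against departments:
  - employee 1 (Ivan): dept_id=NULL, no match -> kept with NULL
  - employee 2 (Grace): dept_id=2 -> matches Design
  - employee 3 (Karen): dept_id=2 -> matches Design
  - employee 4 (Sam): dept_id=3 -> matches Legal
  - employee 5 (Chris): dept_id=NULL, no match -> kept with NULL
Match against employees (self):
  - employee 1 (Ivan): manager_id=NULL -> NULL
  - employee 2 (Grace): manager_id=1 -> Ivan
  - employee 3 (Karen): manager_id=1 -> Ivan
  - employee 4 (Sam): manager_id=2 -> Grace
  - employee 5 (Chris): manager_id=NULL -> NULL

SQL:
SELECT a.name, b.name AS department, c.name AS manager
FROM employees a
LEFT JOIN departments b ON a.dept_id = b.id
LEFT JOIN employees c ON a.manager_id = c.id

Result:
name  | department | manager
------+------------+--------
Ivan  | NULL       | NULL   
Grace | Design     | Ivan   
Karen | Design     | Ivan   
Sam   | Legal      | Grace  
Chris | NULL       | NULL   


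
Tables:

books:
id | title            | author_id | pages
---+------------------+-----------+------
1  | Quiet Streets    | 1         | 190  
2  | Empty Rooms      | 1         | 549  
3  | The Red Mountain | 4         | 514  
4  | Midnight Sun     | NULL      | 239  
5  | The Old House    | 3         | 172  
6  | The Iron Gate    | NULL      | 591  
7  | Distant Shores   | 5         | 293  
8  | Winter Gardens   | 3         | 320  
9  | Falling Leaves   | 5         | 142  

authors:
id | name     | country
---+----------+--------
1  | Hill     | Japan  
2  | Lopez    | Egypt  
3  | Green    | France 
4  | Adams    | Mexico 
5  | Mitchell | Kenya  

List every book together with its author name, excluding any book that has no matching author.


INNER JOIN keeps only books rows whose author_id matches an id in authors. Walk through each book:
  - book 1 (Quiet Streets): author_id=1 -> matches Hill
  - book 2 (Empty Rooms): author_id=1 -> matches Hill
  - book 3 (The Red Mountain): author_id=4 -> matches Adams
  - book 4 (Midnight Sun): author_id=NULL, no match -> dropped
  - book 5 (The Old House): author_id=3 -> matches Green
  - book 6 (The Iron Gate): author_id=NULL, no match -> dropped
  - book 7 (Distant Shores): author_id=5 -> matches Mitchell
  - book 8 (Winter Gardens): author_id=3 -> matches Green
  - book 9 (Falling Leaves): author_id=5 -> matches Mitchell
So 2 of 9 rows are dropped.

SQL:
SELECT a.title, b.name AS author
FROM books a
INNER JOIN authors b ON a.author_id = b.id

Result:
title            | author  
-----------------+---------
Quiet Streets    | Hill    
Empty Rooms      | Hill    
The Red Mountain | Adams   
The Old House    | Green   
Distant Shores   | Mitchell
Winter Gardens   | Green   
Falling Leaves   | Mitchell


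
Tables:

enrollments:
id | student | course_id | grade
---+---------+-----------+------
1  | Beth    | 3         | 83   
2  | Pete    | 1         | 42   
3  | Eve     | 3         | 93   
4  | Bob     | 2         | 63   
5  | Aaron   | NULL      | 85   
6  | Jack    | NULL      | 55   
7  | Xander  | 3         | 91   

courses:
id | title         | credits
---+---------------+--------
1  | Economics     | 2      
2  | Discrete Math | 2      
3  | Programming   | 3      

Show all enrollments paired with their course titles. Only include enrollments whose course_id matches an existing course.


INNER JOIN keeps only enrollments rows whose course_id matches an id in courses. Walk through each enrollment:
  - enrollment 1 (Beth): course_id=3 -> matches Programming
  - enrollment 2 (Pete): course_id=1 -> matches Economics
  - enrollment 3 (Eve): course_id=3 -> matches Programming
  - enrollment 4 (Bob): course_id=2 -> matches Discrete Math
  - enrollment 5 (Aaron): course_id=NULL, no match -> dropped
  - enrollment 6 (Jack): course_id=NULL, no match -> dropped
  - enrollment 7 (Xander): course_id=3 -> matches Programming
So 2 of 7 rows are dropped.

SQL:
SELECT a.student, b.title AS course
FROM enrollments a
INNER JOIN courses b ON a.course_id = b.id

Result:
student | course       
--------+--------------
Beth    | Programming  
Pete    | Economics    
Eve     | Programming  
Bob     | Discrete Math
Xander  | Programming  


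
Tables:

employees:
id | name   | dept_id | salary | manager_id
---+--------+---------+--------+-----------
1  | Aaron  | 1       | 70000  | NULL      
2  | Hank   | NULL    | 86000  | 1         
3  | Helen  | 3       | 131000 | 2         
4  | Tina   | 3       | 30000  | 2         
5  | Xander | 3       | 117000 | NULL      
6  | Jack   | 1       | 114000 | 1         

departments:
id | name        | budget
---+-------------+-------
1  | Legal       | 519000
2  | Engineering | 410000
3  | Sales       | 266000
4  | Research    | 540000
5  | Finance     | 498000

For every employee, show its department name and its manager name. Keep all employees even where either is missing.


Two LEFT JOINs from the same base table employees: one to departments via dept_id, one to employees itself via manager_id. Both are LEFT so every employee is preserved.
Match against departments:
  - employee 1 (Aaron): dept_id=1 -> matches Legal
  - employee 2 (Hank): dept_id=NULL, no match -> kept with NULL
  - employee 3 (Helen): dept_id=3 -> matches Sales
  - employee 4 (Tina): dept_id=3 -> matches Sales
  - employee 5 (Xander): dept_id=3 -> matches Sales
  - employee 6 (Jack): dept_id=1 -> matches Legal
Match against employees (self):
  - employee 1 (Aaron): manager_id=NULL -> NULL
  - employee 2 (Hank): manager_id=1 -> Aaron
  - employee 3 (Helen): manager_id=2 -> Hank
  - employee 4 (Tina): manager_id=2 -> Hank
  - employee 5 (Xander): manager_id=NULL -> NULL
  - employee 6 (Jack): manager_id=1 -> Aaron

SQL:
SELECT a.name, b.name AS department, c.name AS manager
FROM employees a
LEFT JOIN departments b ON a.dept_id = b.id
LEFT JOIN employees c ON a.manager_id = c.id

Result:
name   | department | manager
-------+------------+--------
Aaron  | Legal      | NULL   
Hank   | NULL       | Aaron  
Helen  | Sales      | Hank   
Tina   | Sales      | Hank   
Xander | Sales      | NULL   
Jack   | Legal      | Aaron  


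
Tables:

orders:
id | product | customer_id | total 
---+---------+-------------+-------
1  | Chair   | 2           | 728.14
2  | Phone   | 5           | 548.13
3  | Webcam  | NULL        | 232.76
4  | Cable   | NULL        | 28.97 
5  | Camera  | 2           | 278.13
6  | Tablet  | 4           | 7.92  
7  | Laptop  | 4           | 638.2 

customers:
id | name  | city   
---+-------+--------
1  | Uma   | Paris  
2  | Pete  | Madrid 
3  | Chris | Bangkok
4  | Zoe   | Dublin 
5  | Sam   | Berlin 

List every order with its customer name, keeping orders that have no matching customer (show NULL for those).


LEFT JOIN keeps every row from orders (the left table); where customer_id has no match in customers, the customer columns become NULL. Walk through each order:
  - order 1 (Chair): customer_id=2 -> matches Pete
  - order 2 (Phone): customer_id=5 -> matches Sam
  - order 3 (Webcam): customer_id=NULL, no match -> kept with NULL
  - order 4 (Cable): customer_id=NULL, no match -> kept with NULL
  - order 5 (Camera): customer_id=2 -> matches Pete
  - order 6 (Tablet): customer_id=4 -> matches Zoe
  - order 7 (Laptop): customer_id=4 -> matches Zoe
All 7 rows appear; 2 have NULL customer.

SQL:
SELECT a.product, b.name AS customer
FROM orders a
LEFT JOIN customers b ON a.customer_id = b.id

Result:
product | customer
--------+---------
Chair   | Pete    
Phone   | Sam     
Webcam  | NULL    
Cable   | NULL    
Camera  | Pete    
Tablet  | Zoe     
Laptop  | Zoe     


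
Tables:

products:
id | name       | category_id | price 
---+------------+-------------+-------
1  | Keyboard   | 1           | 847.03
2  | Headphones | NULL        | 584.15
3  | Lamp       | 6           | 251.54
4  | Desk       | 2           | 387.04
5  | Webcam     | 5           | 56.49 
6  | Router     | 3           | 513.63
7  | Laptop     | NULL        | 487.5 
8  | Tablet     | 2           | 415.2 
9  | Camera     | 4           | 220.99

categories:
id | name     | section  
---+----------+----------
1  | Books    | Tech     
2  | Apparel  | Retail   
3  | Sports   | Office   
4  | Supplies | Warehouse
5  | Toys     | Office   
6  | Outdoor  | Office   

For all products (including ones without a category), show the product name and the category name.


LEFT JOIN keeps every row from products (the left table); where category_id has no match in categories, the category columns become NULL. Walk through each product:
  - product 1 (Keyboard): category_id=1 -> matches Books
  - product 2 (Headphones): category_id=NULL, no match -> kept with NULL
  - product 3 (Lamp): category_id=6 -> matches Outdoor
  - product 4 (Desk): category_id=2 -> matches Apparel
  - product 5 (Webcam): category_id=5 -> matches Toys
  - product 6 (Router): category_id=3 -> matches Sports
  - product 7 (Laptop): category_id=NULL, no match -> kept with NULL
  - product 8 (Tablet): category_id=2 -> matches Apparel
  - product 9 (Camera): category_id=4 -> matches Supplies
All 9 rows appear; 2 have NULL category.

SQL:
SELECT a.name, b.name AS category
FROM products a
LEFT JOIN categories b ON a.category_id = b.id

Result:
name       | category
-----------+---------
Keyboard   | Books   
Headphones | NULL    
Lamp       | Outdoor 
Desk       | Apparel 
Webcam     | Toys    
Router     | Sports  
Laptop     | NULL    
Tablet     | Apparel 
Camera     | Supplies


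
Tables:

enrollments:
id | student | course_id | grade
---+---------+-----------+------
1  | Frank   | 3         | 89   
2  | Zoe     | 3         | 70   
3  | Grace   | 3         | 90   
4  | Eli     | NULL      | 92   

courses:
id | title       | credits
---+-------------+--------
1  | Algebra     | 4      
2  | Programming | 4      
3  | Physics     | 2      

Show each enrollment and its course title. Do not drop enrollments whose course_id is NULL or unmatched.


LEFT JOIN keeps every row from enrollments (the left table); where course_id has no match in courses, the course columns become NULL. Walk through each enrollment:
  - enrollment 1 (Frank): course_id=3 -> matches Physics
  - enrollment 2 (Zoe): course_id=3 -> matches Physics
  - enrollment 3 (Grace): course_id=3 -> matches Physics
  - enrollment 4 (Eli): course_id=NULL, no match -> kept with NULL
All 4 rows appear; 1 has NULL course.

SQL:
SELECT a.student, b.title AS course
FROM enrollments a
LEFT JOIN courses b ON a.course_id = b.id

Result:
student | course 
--------+--------
Frank   | Physics
Zoe     | Physics
Grace   | Physics
Eli     | NULL   


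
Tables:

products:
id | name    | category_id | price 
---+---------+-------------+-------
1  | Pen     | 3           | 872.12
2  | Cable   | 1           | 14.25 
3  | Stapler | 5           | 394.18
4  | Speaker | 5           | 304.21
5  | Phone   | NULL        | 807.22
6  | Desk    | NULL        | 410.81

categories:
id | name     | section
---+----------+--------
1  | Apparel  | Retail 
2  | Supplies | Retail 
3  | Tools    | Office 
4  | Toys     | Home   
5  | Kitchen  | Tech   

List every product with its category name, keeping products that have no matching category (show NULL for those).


LEFT JOIN keeps every row from products (the left table); where category_id has no match in categories, the category columns become NULL. Walk through each product:
  - product 1 (Pen): category_id=3 -> matches Tools
  - product 2 (Cable): category_id=1 -> matches Apparel
  - product 3 (Stapler): category_id=5 -> matches Kitchen
  - product 4 (Speaker): category_id=5 -> matches Kitchen
  - product 5 (Phone): category_id=NULL, no match -> kept with NULL
  - product 6 (Desk): category_id=NULL, no match -> kept with NULL
All 6 rows appear; 2 have NULL category.

SQL:
SELECT a.name, b.name AS category
FROM products a
LEFT JOIN categories b ON a.category_id = b.id

Result:
name    | category
--------+---------
Pen     | Tools   
Cable   | Apparel 
Stapler | Kitchen 
Speaker | Kitchen 
Phone   | NULL    
Desk    | NULL    


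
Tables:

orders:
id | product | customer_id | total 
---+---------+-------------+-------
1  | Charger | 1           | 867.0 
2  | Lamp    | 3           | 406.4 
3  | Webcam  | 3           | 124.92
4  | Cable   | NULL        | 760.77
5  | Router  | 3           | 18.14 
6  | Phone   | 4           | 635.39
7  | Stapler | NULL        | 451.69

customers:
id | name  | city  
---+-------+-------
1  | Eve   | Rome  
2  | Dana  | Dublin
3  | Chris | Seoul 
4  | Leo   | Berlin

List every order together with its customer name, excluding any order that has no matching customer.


INNER JOIN keeps only orders rows whose customer_id matches an id in customers. Walk through each order:
  - order 1 (Charger): customer_id=1 -> matches Eve
  - order 2 (Lamp): customer_id=3 -> matches Chris
  - order 3 (Webcam): customer_id=3 -> matches Chris
  - order 4 (Cable): customer_id=NULL, no match -> dropped
  - order 5 (Router): customer_id=3 -> matches Chris
  - order 6 (Phone): customer_id=4 -> matches Leo
  - order 7 (Stapler): customer_id=NULL, no match -> dropped
So 2 of 7 rows are dropped.

SQL:
SELECT a.product, b.name AS customer
FROM orders a
INNER JOIN customers b ON a.customer_id = b.id

Result:
product | customer
--------+---------
Charger | Eve     
Lamp    | Chris   
Webcam  | Chris   
Router  | Chris   
Phone   | Leo     


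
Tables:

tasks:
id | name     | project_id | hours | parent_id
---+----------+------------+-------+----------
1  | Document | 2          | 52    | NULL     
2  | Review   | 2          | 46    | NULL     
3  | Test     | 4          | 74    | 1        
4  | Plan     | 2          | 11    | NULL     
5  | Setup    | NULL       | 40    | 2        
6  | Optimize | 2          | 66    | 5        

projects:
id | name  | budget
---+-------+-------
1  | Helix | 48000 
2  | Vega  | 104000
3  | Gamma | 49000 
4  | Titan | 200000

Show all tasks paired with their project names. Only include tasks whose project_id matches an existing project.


INNER JOIN keeps only tasks rows whose project_id matches an id in projects. Walk through each task:
  - task 1 (Document): project_id=2 -> matches Vega
  - task 2 (Review): project_id=2 -> matches Vega
  - task 3 (Test): project_id=4 -> matches Titan
  - task 4 (Plan): project_id=2 -> matches Vega
  - task 5 (Setup): project_id=NULL, no match -> dropped
  - task 6 (Optimize): project_id=2 -> matches Vega
So 1 of 6 rows is dropped.

SQL:
SELECT a.name, b.name AS project
FROM tasks a
INNER JOIN projects b ON a.project_id = b.id

Result:
name     | project
---------+--------
Document | Vega   
Review   | Vega   
Test     | Titan  
Plan     | Vega   
Optimize | Vega   


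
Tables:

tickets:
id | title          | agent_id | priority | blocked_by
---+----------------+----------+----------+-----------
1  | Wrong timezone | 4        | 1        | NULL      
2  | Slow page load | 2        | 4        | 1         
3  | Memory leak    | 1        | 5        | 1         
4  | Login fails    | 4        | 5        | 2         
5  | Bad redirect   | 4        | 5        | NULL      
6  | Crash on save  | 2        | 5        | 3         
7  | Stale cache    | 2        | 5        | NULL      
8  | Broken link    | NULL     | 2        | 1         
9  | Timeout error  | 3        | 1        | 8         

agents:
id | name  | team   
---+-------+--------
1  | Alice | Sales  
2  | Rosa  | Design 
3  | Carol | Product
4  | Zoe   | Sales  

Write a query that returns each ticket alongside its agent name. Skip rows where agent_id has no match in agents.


INNER JOIN keeps only tickets rows whose agent_id matches an id in agents. Walk through each ticket:
  - ticket 1 (Wrong timezone): agent_id=4 -> matches Zoe
  - ticket 2 (Slow page load): agent_id=2 -> matches Rosa
  - ticket 3 (Memory leak): agent_id=1 -> matches Alice
  - ticket 4 (Login fails): agent_id=4 -> matches Zoe
  - ticket 5 (Bad redirect): agent_id=4 -> matches Zoe
  - ticket 6 (Crash on save): agent_id=2 -> matches Rosa
  - ticket 7 (Stale cache): agent_id=2 -> matches Rosa
  - ticket 8 (Broken link): agent_id=NULL, no match -> dropped
  - ticket 9 (Timeout error): agent_id=3 -> matches Carol
So 1 of 9 rows is dropped.

SQL:
SELECT a.title, b.name AS agent
FROM tickets a
INNER JOIN agents b ON a.agent_id = b.id

Result:
title          | agent
---------------+------
Wrong timezone | Zoe  
Slow page load | Rosa 
Memory leak    | Alice
Login fails    | Zoe  
Bad redirect   | Zoe  
Crash on save  | Rosa 
Stale cache    | Rosa 
Timeout error  | Carol


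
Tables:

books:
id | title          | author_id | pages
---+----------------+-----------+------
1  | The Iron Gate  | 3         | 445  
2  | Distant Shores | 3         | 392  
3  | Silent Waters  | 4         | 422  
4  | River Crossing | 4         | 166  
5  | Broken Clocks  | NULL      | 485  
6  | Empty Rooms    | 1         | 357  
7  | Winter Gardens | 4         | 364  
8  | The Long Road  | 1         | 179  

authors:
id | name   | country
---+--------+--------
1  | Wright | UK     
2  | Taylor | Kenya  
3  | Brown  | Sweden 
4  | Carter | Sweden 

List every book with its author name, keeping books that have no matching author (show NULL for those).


LEFT JOIN keeps every row from books (the left table); where author_id has no match in authors, the author columns become NULL. Walk through each book:
  - book 1 (The Iron Gate): author_id=3 -> matches Brown
  - book 2 (Distant Shores): author_id=3 -> matches Brown
  - book 3 (Silent Waters): author_id=4 -> matches Carter
  - book 4 (River Crossing): author_id=4 -> matches Carter
  - book 5 (Broken Clocks): author_id=NULL, no match -> kept with NULL
  - book 6 (Empty Rooms): author_id=1 -> matches Wright
  - book 7 (Winter Gardens): author_id=4 -> matches Carter
  - book 8 (The Long Road): author_id=1 -> matches Wright
All 8 rows appear; 1 has NULL author.

SQL:
SELECT a.title, b.name AS author
FROM books a
LEFT JOIN authors b ON a.author_id = b.id

Result:
title          | author
---------------+-------
The Iron Gate  | Brown 
Distant Shores | Brown 
Silent Waters  | Carter
River Crossing | Carter
Broken Clocks  | NULL  
Empty Rooms    | Wright
Winter Gardens | Carter
The Long Road  | Wright


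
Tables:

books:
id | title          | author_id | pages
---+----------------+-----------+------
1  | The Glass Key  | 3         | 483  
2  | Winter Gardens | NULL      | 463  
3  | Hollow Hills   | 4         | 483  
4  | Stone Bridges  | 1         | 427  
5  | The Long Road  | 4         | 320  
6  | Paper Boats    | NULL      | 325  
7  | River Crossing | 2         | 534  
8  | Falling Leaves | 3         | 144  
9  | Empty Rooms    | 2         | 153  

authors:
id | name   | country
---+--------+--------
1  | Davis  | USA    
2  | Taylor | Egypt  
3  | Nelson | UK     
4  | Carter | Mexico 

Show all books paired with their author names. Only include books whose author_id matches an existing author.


INNER JOIN keeps only books rows whose author_id matches an id in authors. Walk through each book:
  - book 1 (The Glass Key): author_id=3 -> matches Nelson
  - book 2 (Winter Gardens): author_id=NULL, no match -> dropped
  - book 3 (Hollow Hills): author_id=4 -> matches Carter
  - book 4 (Stone Bridges): author_id=1 -> matches Davis
  - book 5 (The Long Road): author_id=4 -> matches Carter
  - book 6 (Paper Boats): author_id=NULL, no match -> dropped
  - book 7 (River Crossing): author_id=2 -> matches Taylor
  - book 8 (Falling Leaves): author_id=3 -> matches Nelson
  - book 9 (Empty Rooms): author_id=2 -> matches Taylor
So 2 of 9 rows are dropped.

SQL:
SELECT a.title, b.name AS author
FROM books a
INNER JOIN authors b ON a.author_id = b.id

Result:
title          | author
---------------+-------
The Glass Key  | Nelson
Hollow Hills   | Carter
Stone Bridges  | Davis 
The Long Road  | Carter
River Crossing | Taylor
Falling Leaves | Nelson
Empty Rooms    | Taylor


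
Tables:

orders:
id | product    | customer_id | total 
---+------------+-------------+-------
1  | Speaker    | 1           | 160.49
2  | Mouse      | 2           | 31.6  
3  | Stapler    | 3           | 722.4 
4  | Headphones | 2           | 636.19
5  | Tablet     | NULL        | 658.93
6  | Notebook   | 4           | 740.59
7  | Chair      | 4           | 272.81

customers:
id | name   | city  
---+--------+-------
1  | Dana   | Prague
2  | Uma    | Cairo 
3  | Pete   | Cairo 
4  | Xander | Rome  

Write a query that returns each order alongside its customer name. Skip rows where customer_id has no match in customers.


INNER JOIN keeps only orders rows whose customer_id matches an id in customers. Walk through each order:
  - order 1 (Speaker): customer_id=1 -> matches Dana
  - order 2 (Mouse): customer_id=2 -> matches Uma
  - order 3 (Stapler): customer_id=3 -> matches Pete
  - order 4 (Headphones): customer_id=2 -> matches Uma
  - order 5 (Tablet): customer_id=NULL, no match -> dropped
  - order 6 (Notebook): customer_id=4 -> matches Xander
  - order 7 (Chair): customer_id=4 -> matches Xander
So 1 of 7 rows is dropped.

SQL:
SELECT a.product, b.name AS customer
FROM orders a
INNER JOIN customers b ON a.customer_id = b.id

Result:
product    | customer
-----------+---------
Speaker    | Dana    
Mouse      | Uma     
Stapler    | Pete    
Headphones | Uma     
Notebook   | Xander  
Chair      | Xander  


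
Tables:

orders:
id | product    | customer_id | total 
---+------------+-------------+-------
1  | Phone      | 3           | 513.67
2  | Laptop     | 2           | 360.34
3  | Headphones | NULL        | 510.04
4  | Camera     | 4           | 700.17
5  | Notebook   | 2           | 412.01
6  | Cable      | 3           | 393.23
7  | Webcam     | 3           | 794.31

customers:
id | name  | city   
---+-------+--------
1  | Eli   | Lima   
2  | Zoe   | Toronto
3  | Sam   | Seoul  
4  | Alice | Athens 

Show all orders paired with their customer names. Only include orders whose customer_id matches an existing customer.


INNER JOIN keeps only orders rows whose customer_id matches an id in customers. Walk through each order:
  - order 1 (Phone): customer_id=3 -> matches Sam
  - order 2 (Laptop): customer_id=2 -> matches Zoe
  - order 3 (Headphones): customer_id=NULL, no match -> dropped
  - order 4 (Camera): customer_id=4 -> matches Alice
  - order 5 (Notebook): customer_id=2 -> matches Zoe
  - order 6 (Cable): customer_id=3 -> matches Sam
  - order 7 (Webcam): customer_id=3 -> matches Sam
So 1 of 7 rows is dropped.

SQL:
SELECT a.product, b.name AS customer
FROM orders a
INNER JOIN customers b ON a.customer_id = b.id

Result:
product  | customer
---------+---------
Phone    | Sam     
Laptop   | Zoe     
Camera   | Alice   
Notebook | Zoe     
Cable    | Sam     
Webcam   | Sam     


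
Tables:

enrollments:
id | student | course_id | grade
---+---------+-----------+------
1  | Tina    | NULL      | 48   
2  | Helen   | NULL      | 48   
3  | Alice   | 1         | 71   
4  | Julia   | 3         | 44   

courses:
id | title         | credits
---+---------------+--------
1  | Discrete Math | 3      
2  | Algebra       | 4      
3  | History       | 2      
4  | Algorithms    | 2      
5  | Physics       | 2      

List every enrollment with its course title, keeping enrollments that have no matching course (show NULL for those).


LEFT JOIN keeps every row from enrollments (the left table); where course_id has no match in courses, the course columns become NULL. Walk through each enrollment:
  - enrollment 1 (Tina): course_id=NULL, no match -> kept with NULL
  - enrollment 2 (Helen): course_id=NULL, no match -> kept with NULL
  - enrollment 3 (Alice): course_id=1 -> matches Discrete Math
  - enrollment 4 (Julia): course_id=3 -> matches History
All 4 rows appear; 2 have NULL course.

SQL:
SELECT a.student, b.title AS course
FROM enrollments a
LEFT JOIN courses b ON a.course_id = b.id

Result:
student | course       
--------+--------------
Tina    | NULL         
Helen   | NULL         
Alice   | Discrete Math
Julia   | History      


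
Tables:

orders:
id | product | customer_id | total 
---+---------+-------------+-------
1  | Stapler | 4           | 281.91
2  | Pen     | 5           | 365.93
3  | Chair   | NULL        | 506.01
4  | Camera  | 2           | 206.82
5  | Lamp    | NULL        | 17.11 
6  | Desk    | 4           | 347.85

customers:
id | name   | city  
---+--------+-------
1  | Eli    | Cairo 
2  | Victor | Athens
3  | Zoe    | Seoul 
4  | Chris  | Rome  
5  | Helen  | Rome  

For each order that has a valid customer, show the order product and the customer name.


INNER JOIN keeps only orders rows whose customer_id matches an id in customers. Walk through each order:
  - order 1 (Stapler): customer_id=4 -> matches Chris
  - order 2 (Pen): customer_id=5 -> matches Helen
  - order 3 (Chair): customer_id=NULL, no match -> dropped
  - order 4 (Camera): customer_id=2 -> matches Victor
  - order 5 (Lamp): customer_id=NULL, no match -> dropped
  - order 6 (Desk): customer_id=4 -> matches Chris
So 2 of 6 rows are dropped.

SQL:
SELECT a.product, b.name AS customer
FROM orders a
INNER JOIN customers b ON a.customer_id = b.id

Result:
product | customer
--------+---------
Stapler | Chris   
Pen     | Helen   
Camera  | Victor  
Desk    | Chris   


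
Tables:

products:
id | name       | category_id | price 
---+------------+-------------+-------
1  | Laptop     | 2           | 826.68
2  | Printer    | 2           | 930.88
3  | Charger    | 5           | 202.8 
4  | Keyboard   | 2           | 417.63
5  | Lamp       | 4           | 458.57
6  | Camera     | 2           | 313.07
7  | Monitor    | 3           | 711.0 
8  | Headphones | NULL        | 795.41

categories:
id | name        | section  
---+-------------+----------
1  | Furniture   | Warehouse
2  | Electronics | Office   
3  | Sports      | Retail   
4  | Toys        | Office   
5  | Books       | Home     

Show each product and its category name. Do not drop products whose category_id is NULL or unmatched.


LEFT JOIN keeps every row from products (the left table); where category_id has no match in categories, the category columns become NULL. Walk through each product:
  - product 1 (Laptop): category_id=2 -> matches Electronics
  - product 2 (Printer): category_id=2 -> matches Electronics
  - product 3 (Charger): category_id=5 -> matches Books
  - product 4 (Keyboard): category_id=2 -> matches Electronics
  - product 5 (Lamp): category_id=4 -> matches Toys
  - product 6 (Camera): category_id=2 -> matches Electronics
  - product 7 (Monitor): category_id=3 -> matches Sports
  - product 8 (Headphones): category_id=NULL, no match -> kept with NULL
All 8 rows appear; 1 has NULL category.

SQL:
SELECT a.name, b.name AS category
FROM products a
LEFT JOIN categories b ON a.category_id = b.id

Result:
name       | category   
-----------+------------
Laptop     | Electronics
Printer    | Electronics
Charger    | Books      
Keyboard   | Electronics
Lamp       | Toys       
Camera     | Electronics
Monitor    | Sports     
Headphones | NULL       


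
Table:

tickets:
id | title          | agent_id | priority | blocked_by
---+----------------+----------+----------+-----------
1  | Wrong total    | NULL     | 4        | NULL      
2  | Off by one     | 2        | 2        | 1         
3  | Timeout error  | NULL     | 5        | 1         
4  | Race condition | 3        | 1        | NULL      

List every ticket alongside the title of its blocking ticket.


This is a self-join: tickets is joined to a second copy of itself, matching each row's blocked_by to another row's id. Use LEFT JOIN so rows with blocked_by=NULL are kept.
  - ticket 1 (Wrong total): blocked_by=NULL -> NULL
  - ticket 2 (Off by one): blocked_by=1 -> Wrong total
  - ticket 3 (Timeout error): blocked_by=1 -> Wrong total
  - ticket 4 (Race condition): blocked_by=NULL -> NULL

SQL:
SELECT a.title AS item, b.title AS blocked_by
FROM tickets a
LEFT JOIN tickets b ON a.blocked_by = b.id

Result:
item           | blocked_by 
---------------+------------
Wrong total    | NULL       
Off by one     | Wrong total
Timeout error  | Wrong total
Race condition | NULL       
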